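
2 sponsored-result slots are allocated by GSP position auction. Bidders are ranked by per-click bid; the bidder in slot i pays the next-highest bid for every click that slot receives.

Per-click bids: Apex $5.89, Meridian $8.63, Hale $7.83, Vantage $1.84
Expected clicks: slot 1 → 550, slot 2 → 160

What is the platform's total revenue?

Per-click bids in order: $8.63 (Meridian) > $7.83 (Hale) > $5.89 (Apex) > …
Slot 1: Meridian pays $7.83 × 550 = $4306.50
Slot 2: Hale pays $5.89 × 160 = $942.40
Total = $5248.90

Total revenue: $5248.90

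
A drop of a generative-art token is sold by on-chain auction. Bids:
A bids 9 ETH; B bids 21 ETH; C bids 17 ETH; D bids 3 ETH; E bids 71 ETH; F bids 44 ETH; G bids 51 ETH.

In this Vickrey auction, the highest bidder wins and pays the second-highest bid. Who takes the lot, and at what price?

E pays 51 ETH

Vickrey auction: the highest bidder wins and pays the second-highest bid.
Bids in order: 71 (E) > 51 (G) > 44 (F) > 21 (B) > 17 (C) > 9 (A) > …
E is highest; pays the second-highest bid, 51 ETH.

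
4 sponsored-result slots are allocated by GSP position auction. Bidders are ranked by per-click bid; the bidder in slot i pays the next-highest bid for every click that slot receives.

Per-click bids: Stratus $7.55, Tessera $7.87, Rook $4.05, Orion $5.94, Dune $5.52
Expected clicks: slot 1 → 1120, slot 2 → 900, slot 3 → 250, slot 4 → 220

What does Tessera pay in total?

Tessera pays $8456.00

Ranked by bid: $7.87 (Tessera) > $7.55 (Stratus) > $5.94 (Orion) > $5.52 (Dune) > $4.05 (Rook)
Tessera holds slot 1 → pays next bid $7.55 × 1120 clicks = $8456.00.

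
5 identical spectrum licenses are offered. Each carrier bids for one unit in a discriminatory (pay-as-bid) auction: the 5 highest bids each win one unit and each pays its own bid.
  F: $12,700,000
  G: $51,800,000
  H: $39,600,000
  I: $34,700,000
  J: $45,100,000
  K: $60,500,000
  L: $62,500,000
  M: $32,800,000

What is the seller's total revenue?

Total revenue: $259,500,000

Bids ranked high→low: 62,500,000 (L), 60,500,000 (K), 51,800,000 (G), 45,100,000 (J), 39,600,000 (H), 34,700,000 (I), 32,800,000 (M), …
Winners (5 units): L, K, G, J, H.
Total revenue = 62,500,000 + 60,500,000 + 51,800,000 + 45,100,000 + 39,600,000 = $259,500,000.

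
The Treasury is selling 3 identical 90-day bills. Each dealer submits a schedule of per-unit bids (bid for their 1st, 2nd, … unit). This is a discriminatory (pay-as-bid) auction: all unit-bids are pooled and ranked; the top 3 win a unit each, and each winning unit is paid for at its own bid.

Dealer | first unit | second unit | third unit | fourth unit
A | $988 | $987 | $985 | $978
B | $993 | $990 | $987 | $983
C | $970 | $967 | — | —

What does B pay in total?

All unit-bids, highest first — top 3: 993 (B-1), 990 (B-2), 988 (A-1)
Next rejected bid: $987 (not a price — pay-as-bid).
B's winning unit-bids: 993 + 990 = $1,983.

B pays $1,983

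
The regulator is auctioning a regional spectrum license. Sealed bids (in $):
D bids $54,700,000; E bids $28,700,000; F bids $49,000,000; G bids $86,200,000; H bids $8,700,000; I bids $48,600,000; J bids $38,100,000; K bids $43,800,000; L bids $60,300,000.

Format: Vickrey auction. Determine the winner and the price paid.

Bids ranked: 86,200,000 (G) > 60,300,000 (L) > 54,700,000 (D) > 49,000,000 (F) > 48,600,000 (I) > 43,800,000 (K) > …
Second-price: G pays L's bid of $60,300,000.

G pays $60,300,000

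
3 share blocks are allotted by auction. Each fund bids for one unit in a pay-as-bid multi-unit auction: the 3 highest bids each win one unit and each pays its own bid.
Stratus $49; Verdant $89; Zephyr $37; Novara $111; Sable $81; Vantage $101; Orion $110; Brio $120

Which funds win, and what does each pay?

Sorting: 120 (Brio), 111 (Novara), 110 (Orion), 101 (Vantage), 89 (Verdant), …
Top 3: Brio, Novara, Orion.
Each winner pays its own bid: Brio $120, Novara $111, Orion $110.

Brio $120, Novara $111, Orion $110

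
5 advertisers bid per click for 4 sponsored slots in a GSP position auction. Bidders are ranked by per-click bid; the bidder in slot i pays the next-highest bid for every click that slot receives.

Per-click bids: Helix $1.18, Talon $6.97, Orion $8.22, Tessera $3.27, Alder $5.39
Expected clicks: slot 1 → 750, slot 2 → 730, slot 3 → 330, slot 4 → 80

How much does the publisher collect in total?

Total revenue: $10335.70

Ranked by bid: $8.22 (Orion) > $6.97 (Talon) > $5.39 (Alder) > $3.27 (Tessera) > $1.18 (Helix)
Slot 1: Orion pays $6.97 × 750 = $5227.50
Slot 2: Talon pays $5.39 × 730 = $3934.70
Slot 3: Alder pays $3.27 × 330 = $1079.10
Slot 4: Tessera pays $1.18 × 80 = $94.40
Total = $10335.70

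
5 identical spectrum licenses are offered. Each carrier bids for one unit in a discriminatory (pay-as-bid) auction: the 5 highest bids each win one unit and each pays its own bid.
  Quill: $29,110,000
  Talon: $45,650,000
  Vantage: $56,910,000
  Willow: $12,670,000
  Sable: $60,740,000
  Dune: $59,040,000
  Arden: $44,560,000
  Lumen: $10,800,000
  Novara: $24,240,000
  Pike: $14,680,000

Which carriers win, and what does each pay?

Sorting: 60,740,000 (Sable), 59,040,000 (Dune), 56,910,000 (Vantage), 45,650,000 (Talon), 44,560,000 (Arden), 29,110,000 (Quill), 24,240,000 (Novara), …
The 5 highest are Sable, Dune, Vantage, Talon, Arden.
Each winner pays its own bid: Sable $60,740,000, Dune $59,040,000, Vantage $56,910,000, Talon $45,650,000, Arden $44,560,000.

Sable $60,740,000, Dune $59,040,000, Vantage $56,910,000, Talon $45,650,000, Arden $44,560,000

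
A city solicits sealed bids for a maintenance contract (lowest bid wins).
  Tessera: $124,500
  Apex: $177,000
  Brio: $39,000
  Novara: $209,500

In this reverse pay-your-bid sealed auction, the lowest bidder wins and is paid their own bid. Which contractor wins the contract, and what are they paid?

Brio is paid $39,000

Reverse pay-your-bid sealed auction: the lowest bidder wins and is paid their own bid.
Bids in order: 39,000 (Brio) < 124,500 (Tessera) < 177,000 (Apex) < 209,500 (Novara)
First-price: Brio is paid what they bid, $39,000.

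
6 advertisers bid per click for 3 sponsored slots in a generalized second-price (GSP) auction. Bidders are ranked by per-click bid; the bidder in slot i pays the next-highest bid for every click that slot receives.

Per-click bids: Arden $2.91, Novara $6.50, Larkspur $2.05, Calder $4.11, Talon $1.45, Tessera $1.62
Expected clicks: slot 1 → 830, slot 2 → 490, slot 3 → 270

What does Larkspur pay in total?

Larkspur pays $0.00

Sorting advertisers: $6.50 (Novara) > $4.11 (Calder) > $2.91 (Arden) > $2.05 (Larkspur) > …
Larkspur ranks below slot 3 → no slot, pays nothing.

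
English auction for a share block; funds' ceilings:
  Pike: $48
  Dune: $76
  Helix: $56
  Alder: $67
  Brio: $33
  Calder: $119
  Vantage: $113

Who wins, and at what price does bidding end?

Limits ranked: 119 (Calder) > 113 (Vantage) > 76 (Dune) > 67 (Alder) > 56 (Helix) > 48 (Pike) > …
Once the price passes $113, only Calder is left; the hammer falls at Vantage's limit of $113.

Calder wins at $113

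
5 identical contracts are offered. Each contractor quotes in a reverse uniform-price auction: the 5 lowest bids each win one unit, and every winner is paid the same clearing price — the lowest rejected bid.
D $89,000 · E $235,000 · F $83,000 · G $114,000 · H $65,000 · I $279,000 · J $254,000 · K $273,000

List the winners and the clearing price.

Bids ranked low→high: 65,000 (H), 83,000 (F), 89,000 (D), 114,000 (G), 235,000 (E), 254,000 (J), 273,000 (K), …
Lowest 5: H, F, D, G, E.
Lowest unsuccessful bid: $254,000 → clearing price.

H, F, D, G, E; each is paid $254,000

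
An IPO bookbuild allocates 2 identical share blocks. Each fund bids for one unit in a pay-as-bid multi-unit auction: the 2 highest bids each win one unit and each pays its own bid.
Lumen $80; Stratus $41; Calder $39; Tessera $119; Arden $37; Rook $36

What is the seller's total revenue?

Total revenue: $199

Bids ranked high→low: 119 (Tessera), 80 (Lumen), 41 (Stratus), 39 (Calder), …
Top 2: Tessera, Lumen.
Total revenue = 119 + 80 = $199.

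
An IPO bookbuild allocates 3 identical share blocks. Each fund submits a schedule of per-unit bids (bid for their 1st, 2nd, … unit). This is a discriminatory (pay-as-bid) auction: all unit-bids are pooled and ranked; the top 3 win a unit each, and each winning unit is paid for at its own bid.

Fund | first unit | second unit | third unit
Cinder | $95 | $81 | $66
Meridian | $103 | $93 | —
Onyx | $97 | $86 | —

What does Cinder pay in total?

Pooled unit-bids ranked (top 3): 103 (Meridian-1), 97 (Onyx-1), 95 (Cinder-1)
Next rejected bid: $93 (not a price — pay-as-bid).
Cinder's winning unit-bids: 95 = $95.

Cinder pays $95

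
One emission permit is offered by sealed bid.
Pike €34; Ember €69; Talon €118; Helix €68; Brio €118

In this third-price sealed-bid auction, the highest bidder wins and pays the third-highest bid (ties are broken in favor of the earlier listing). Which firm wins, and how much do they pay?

Talon pays €69

Bids ranked: 118 (Talon) > 118 (Brio) > 69 (Ember) > 68 (Helix) > 34 (Pike)
Tie at €118 → Talon wins by tie-break.
Talon is highest; pays the third-highest bid, €69.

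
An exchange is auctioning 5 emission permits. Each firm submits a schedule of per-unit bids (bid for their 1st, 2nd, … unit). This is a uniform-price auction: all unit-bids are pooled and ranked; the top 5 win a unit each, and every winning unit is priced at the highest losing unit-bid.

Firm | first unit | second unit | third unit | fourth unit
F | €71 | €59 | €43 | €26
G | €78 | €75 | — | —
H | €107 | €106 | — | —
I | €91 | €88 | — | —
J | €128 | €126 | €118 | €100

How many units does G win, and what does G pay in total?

Pooled unit-bids ranked (top 5): 128 (J-1), 126 (J-2), 118 (J-3), 107 (H-1), 106 (H-2)
The (k+1)-th unit-bid is €100.
G wins 0 unit(s) at €100 each.

G: 0 units, pays €0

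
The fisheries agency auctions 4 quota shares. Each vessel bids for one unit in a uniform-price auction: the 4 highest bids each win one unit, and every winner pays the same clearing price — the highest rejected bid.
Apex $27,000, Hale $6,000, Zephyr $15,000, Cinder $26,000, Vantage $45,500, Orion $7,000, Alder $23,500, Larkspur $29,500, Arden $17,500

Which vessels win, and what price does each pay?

Bids ranked high→low: 45,500 (Vantage), 29,500 (Larkspur), 27,000 (Apex), 26,000 (Cinder), 23,500 (Alder), 17,500 (Arden), …
Top 4: Vantage, Larkspur, Apex, Cinder.
First losing bid is Alder's $23,500, which sets the uniform price.

Vantage, Larkspur, Apex, Cinder; each pays $23,500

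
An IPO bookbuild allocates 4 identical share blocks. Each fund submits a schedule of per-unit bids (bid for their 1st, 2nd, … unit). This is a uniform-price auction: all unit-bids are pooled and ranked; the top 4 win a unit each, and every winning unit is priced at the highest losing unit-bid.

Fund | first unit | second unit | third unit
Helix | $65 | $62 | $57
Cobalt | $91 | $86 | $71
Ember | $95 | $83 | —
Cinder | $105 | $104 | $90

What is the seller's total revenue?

Merging the schedules and taking the best 4: 105 (Cinder-1), 104 (Cinder-2), 95 (Ember-1), 91 (Cobalt-1)
Highest rejected unit-bid = $90.
Allocation: Cinder 2, Cobalt 1, Ember 1. Every unit priced at $90.
Revenue = 4 × 90 = $360.

Total revenue: $360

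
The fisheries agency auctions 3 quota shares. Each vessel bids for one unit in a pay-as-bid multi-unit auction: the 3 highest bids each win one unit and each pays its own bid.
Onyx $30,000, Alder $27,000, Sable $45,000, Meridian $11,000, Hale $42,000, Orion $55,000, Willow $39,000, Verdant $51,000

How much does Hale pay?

Hale pays $0

Bids ranked high→low: 55,000 (Orion), 51,000 (Verdant), 45,000 (Sable), 42,000 (Hale), 39,000 (Willow), …
Winners (3 units): Orion, Verdant, Sable.
Hale does not win → $0.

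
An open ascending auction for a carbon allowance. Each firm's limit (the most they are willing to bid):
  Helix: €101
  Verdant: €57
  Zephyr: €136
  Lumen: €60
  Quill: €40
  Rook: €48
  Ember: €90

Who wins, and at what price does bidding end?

Limits in order: 136 (Zephyr) > 101 (Helix) > 90 (Ember) > 60 (Lumen) > 57 (Verdant) > 48 (Rook) > …
Helix is the last rival to drop out, at €101; Zephyr remains and wins at that price.

Zephyr wins at €101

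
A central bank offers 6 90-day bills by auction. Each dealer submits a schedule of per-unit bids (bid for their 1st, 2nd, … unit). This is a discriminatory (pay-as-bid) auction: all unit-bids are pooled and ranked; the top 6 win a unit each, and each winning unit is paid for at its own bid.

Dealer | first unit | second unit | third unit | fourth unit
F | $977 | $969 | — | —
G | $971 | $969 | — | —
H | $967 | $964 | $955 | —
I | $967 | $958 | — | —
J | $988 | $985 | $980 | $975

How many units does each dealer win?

All unit-bids, highest first — top 6: 988 (J-1), 985 (J-2), 980 (J-3), 977 (F-1), 975 (J-4), 971 (G-1)
Next rejected bid: $969 (not a price — pay-as-bid).
Allocation: F 1, G 1, J 4.

F 1, G 1, J 4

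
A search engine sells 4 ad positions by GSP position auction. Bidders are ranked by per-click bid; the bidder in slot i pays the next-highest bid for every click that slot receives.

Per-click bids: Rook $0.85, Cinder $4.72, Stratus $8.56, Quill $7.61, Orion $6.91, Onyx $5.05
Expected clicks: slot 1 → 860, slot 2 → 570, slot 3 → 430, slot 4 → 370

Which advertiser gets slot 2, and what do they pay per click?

Quill; $6.91 per click

Per-click bids in order: $8.56 (Stratus) > $7.61 (Quill) > $6.91 (Orion) > $5.05 (Onyx) > $4.72 (Cinder) > …
Slot 2 goes to the second-ranked bidder, Quill, who pays the next bid down: $6.91/click.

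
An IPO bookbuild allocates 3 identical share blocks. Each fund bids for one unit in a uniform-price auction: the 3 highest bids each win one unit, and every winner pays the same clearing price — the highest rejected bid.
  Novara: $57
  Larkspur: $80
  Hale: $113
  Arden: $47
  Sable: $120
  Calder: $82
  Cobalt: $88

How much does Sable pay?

Bids ranked high→low: 120 (Sable), 113 (Hale), 88 (Cobalt), 82 (Calder), 80 (Larkspur), …
The 3 highest are Sable, Hale, Cobalt.
Highest unsuccessful bid: $82 → clearing price.
Sable wins → pays $82.

Sable pays $82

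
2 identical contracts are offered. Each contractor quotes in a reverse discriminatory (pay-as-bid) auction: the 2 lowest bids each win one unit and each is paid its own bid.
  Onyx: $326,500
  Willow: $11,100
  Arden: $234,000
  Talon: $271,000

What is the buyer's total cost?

Total cost: $245,100

Bids ranked low→high: 11,100 (Willow), 234,000 (Arden), 271,000 (Talon), 326,500 (Onyx)
Lowest 2: Willow, Arden.
Total cost = 11,100 + 234,000 = $245,100.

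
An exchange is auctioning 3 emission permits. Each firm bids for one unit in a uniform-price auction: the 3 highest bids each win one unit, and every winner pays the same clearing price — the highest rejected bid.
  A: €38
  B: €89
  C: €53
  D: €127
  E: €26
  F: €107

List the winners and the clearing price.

Bids ranked high→low: 127 (D), 107 (F), 89 (B), 53 (C), 38 (A), …
Top 3: D, F, B.
First losing bid is C's €53, which sets the uniform price.

D, F, B; each pays €53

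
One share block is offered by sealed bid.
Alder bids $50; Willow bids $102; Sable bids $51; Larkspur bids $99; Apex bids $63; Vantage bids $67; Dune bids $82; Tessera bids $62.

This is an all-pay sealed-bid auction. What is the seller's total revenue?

Bids in order: 102 (Willow) > 99 (Larkspur) > 82 (Dune) > 67 (Vantage) > 63 (Apex) > 62 (Tessera) > …
Willow wins with the top bid; all bids are sunk regardless.
Every bidder forfeits their bid regardless of winning.
Revenue = 50 + 102 + 51 + 99 + 63 + 67 + 82 + 62 = $576.

Total revenue: $576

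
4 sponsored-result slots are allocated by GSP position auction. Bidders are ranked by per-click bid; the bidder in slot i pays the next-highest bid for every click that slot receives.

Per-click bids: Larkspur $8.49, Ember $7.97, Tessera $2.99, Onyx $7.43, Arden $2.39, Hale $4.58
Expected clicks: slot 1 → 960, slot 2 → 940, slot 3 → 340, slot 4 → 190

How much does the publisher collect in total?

Ranked by bid: $8.49 (Larkspur) > $7.97 (Ember) > $7.43 (Onyx) > $4.58 (Hale) > $2.99 (Tessera) > …
Slot 1: Larkspur pays $7.97 × 960 = $7651.20
Slot 2: Ember pays $7.43 × 940 = $6984.20
Slot 3: Onyx pays $4.58 × 340 = $1557.20
Slot 4: Hale pays $2.99 × 190 = $568.10
Total = $16760.70

Total revenue: $16760.70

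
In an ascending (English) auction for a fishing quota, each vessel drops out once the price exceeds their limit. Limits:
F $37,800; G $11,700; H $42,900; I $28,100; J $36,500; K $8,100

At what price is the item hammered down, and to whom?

Rule: the price rises until one bidder remains; the winner pays the price at which the last rival dropped out.
Limits in order: 42,900 (H) > 37,800 (F) > 36,500 (J) > 28,100 (I) > 11,700 (G) > 8,100 (K)
F is the last rival to drop out, at $37,800; H remains and wins at that price.

H wins at $37,800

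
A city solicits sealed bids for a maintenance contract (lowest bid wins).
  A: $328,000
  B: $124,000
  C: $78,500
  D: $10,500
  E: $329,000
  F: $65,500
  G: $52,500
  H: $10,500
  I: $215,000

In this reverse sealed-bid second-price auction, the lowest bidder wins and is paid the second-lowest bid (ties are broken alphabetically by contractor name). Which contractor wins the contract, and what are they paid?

Bids in order: 10,500 (D) < 10,500 (H) < 52,500 (G) < 65,500 (F) < 78,500 (C) < 124,000 (B) < …
D and H tie at $10,500; tie-break gives it to D.
D is lowest; is paid the second-lowest bid, $10,500.

D is paid $10,500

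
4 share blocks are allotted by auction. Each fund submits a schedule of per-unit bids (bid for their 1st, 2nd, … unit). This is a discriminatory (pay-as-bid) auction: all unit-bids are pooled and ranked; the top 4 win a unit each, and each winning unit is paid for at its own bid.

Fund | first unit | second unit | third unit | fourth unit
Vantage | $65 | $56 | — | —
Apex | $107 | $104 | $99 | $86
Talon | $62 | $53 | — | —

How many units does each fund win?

All unit-bids, highest first — top 4: 107 (Apex-1), 104 (Apex-2), 99 (Apex-3), 86 (Apex-4)
Next rejected bid: $65 (not a price — pay-as-bid).
Allocation: Apex 4.

Apex 4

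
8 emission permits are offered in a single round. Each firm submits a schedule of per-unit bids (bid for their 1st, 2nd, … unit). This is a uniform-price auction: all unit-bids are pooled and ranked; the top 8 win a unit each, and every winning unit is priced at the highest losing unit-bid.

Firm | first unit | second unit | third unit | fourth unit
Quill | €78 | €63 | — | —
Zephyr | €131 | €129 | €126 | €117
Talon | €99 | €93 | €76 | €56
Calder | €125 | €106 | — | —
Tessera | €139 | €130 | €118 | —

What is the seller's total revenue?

Total revenue: €848

Merging the schedules and taking the best 8: 139 (Tessera-1), 131 (Zephyr-1), 130 (Tessera-2), 129 (Zephyr-2), 126 (Zephyr-3), 125 (Calder-1), 118 (Tessera-3), 117 (Zephyr-4)
First bid not allocated: €106.
Allocation: Calder 1, Tessera 3, Zephyr 4. Every unit priced at €106.
Revenue = 8 × 106 = €848.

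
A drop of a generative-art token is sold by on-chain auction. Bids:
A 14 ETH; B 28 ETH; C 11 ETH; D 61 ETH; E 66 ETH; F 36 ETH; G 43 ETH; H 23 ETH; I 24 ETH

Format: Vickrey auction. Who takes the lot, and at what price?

E pays 61 ETH

Bids ranked: 66 (E) > 61 (D) > 43 (G) > 36 (F) > 28 (B) > 24 (I) > …
E wins with the highest bid; price is set by the runner-up at 61 ETH.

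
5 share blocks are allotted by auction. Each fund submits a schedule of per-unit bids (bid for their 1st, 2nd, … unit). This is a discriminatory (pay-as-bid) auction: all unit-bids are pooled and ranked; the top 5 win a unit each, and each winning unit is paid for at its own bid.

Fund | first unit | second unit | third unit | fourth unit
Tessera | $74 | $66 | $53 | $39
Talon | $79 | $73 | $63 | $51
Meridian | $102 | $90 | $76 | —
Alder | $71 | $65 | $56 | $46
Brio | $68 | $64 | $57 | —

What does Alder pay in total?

Alder pays $0

All unit-bids, highest first — top 5: 102 (Meridian-1), 90 (Meridian-2), 79 (Talon-1), 76 (Meridian-3), 74 (Tessera-1)
Next rejected bid: $73 (not a price — pay-as-bid).
Alder wins no units.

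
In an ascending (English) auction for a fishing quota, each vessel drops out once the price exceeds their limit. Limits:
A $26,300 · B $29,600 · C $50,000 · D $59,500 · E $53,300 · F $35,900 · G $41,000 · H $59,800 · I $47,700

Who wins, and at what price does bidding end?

Sorting limits: 59,800 (H) > 59,500 (D) > 53,300 (E) > 50,000 (C) > 47,700 (I) > 41,000 (G) > …
Once the price passes $59,500, only H is left; the hammer falls at D's limit of $59,500.

H wins at $59,500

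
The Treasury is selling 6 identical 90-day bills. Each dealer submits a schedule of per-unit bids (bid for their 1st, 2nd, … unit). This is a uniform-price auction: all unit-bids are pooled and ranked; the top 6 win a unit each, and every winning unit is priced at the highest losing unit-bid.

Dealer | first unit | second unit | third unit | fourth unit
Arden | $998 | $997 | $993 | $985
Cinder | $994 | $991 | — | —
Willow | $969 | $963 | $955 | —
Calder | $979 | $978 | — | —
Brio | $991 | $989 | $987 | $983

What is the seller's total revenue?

Total revenue: $5,934

Pooled unit-bids ranked (top 6): 998 (Arden-1), 997 (Arden-2), 994 (Cinder-1), 993 (Arden-3), 991 (Cinder-2), 991 (Brio-1)
Highest rejected unit-bid = $989.
Allocation: Arden 3, Brio 1, Cinder 2. Every unit priced at $989.
Revenue = 6 × 989 = $5,934.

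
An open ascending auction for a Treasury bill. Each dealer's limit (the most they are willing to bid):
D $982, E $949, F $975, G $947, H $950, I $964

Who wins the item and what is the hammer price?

D wins at $975

Limits in order: 982 (D) > 975 (F) > 964 (I) > 950 (H) > 949 (E) > 947 (G)
Bidding ends when F exits at $975; D takes it.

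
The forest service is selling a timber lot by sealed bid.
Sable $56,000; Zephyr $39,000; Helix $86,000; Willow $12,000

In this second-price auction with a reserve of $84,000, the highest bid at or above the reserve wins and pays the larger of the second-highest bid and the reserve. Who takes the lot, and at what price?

Bids ranked: 86,000 (Helix) > 56,000 (Sable) > 39,000 (Zephyr) > 12,000 (Willow)
Helix has the top bid at or above the reserve ($86,000).
max(second-highest $56,000, reserve $84,000) = $84,000.

Helix pays $84,000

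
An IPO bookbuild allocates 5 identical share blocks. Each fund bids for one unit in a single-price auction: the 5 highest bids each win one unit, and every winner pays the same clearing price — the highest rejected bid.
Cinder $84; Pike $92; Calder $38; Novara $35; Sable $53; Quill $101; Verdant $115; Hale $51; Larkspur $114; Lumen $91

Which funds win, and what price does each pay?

Ordering the bids: 115 (Verdant), 114 (Larkspur), 101 (Quill), 92 (Pike), 91 (Lumen), 84 (Cinder), 53 (Sable), …
The 5 highest are Verdant, Larkspur, Quill, Pike, Lumen.
First losing bid is Cinder's $84, which sets the uniform price.

Verdant, Larkspur, Quill, Pike, Lumen; each pays $84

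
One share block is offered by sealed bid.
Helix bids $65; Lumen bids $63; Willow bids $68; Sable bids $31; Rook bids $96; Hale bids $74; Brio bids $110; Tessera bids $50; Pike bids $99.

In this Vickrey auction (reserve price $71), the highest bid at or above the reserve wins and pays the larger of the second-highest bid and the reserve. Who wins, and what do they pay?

Sorting bids: 110 (Brio) > 99 (Pike) > 96 (Rook) > 74 (Hale) > 68 (Willow) > 65 (Helix) > …
Highest eligible bid: Brio at $110.
Second-highest bid $99 exceeds the reserve $71 → payment $99.

Brio pays $99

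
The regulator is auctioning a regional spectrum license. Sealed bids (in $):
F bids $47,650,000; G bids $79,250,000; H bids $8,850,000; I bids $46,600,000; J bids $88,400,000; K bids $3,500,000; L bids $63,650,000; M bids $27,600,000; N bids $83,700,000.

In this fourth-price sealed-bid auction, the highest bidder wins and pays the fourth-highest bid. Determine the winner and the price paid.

J pays $63,650,000

Rule: the highest bidder wins and pays the fourth-highest bid.
Sorting bids: 88,400,000 (J) > 83,700,000 (N) > 79,250,000 (G) > 63,650,000 (L) > 47,650,000 (F) > 46,600,000 (I) > …
J is highest; pays the fourth-highest bid, $63,650,000.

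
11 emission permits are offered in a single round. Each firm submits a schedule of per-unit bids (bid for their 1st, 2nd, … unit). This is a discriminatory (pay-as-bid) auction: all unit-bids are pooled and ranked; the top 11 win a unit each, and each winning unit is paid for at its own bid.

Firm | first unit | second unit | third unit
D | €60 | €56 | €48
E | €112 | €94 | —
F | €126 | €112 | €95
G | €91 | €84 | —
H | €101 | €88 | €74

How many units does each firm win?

Pooled unit-bids ranked (top 11): 126 (F-1), 112 (E-1), 112 (F-2), 101 (H-1), 95 (F-3), 94 (E-2), 91 (G-1), 88 (H-2), 84 (G-2), 74 (H-3), 60 (D-1)
Next rejected bid: €56 (not a price — pay-as-bid).
Allocation: D 1, E 2, F 3, G 2, H 3.

D 1, E 2, F 3, G 2, H 3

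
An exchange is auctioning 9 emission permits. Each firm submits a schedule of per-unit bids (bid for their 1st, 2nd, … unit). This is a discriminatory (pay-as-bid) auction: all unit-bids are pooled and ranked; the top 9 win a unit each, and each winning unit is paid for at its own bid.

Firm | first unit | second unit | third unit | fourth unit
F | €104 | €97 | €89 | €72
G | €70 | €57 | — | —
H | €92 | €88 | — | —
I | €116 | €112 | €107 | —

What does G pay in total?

Merging the schedules and taking the best 9: 116 (I-1), 112 (I-2), 107 (I-3), 104 (F-1), 97 (F-2), 92 (H-1), 89 (F-3), 88 (H-2), 72 (F-4)
Next rejected bid: €70 (not a price — pay-as-bid).
G wins no units.

G pays €0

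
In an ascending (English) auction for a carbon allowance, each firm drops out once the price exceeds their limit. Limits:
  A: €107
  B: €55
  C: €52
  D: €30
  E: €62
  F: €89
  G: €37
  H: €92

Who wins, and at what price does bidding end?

Rule: the price rises until one bidder remains; the winner pays the price at which the last rival dropped out.
Sorting limits: 107 (A) > 92 (H) > 89 (F) > 62 (E) > 55 (B) > 52 (C) > …
Bidding ends when H exits at €92; A takes it.

A wins at €92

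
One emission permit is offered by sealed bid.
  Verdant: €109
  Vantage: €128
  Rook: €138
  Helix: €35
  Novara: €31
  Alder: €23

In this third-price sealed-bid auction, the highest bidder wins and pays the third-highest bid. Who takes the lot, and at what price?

Bids ranked: 138 (Rook) > 128 (Vantage) > 109 (Verdant) > 35 (Helix) > 31 (Novara) > 23 (Alder)
Rook is highest; pays the third-highest bid, €109.

Rook pays €109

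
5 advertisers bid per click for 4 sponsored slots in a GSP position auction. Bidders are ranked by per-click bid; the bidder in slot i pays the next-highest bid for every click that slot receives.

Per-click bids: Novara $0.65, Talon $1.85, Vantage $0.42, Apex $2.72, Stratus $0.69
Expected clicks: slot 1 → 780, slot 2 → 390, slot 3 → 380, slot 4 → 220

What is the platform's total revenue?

Sorting advertisers: $2.72 (Apex) > $1.85 (Talon) > $0.69 (Stratus) > $0.65 (Novara) > $0.42 (Vantage)
Slot 1: Apex pays $1.85 × 780 = $1443.00
Slot 2: Talon pays $0.69 × 390 = $269.10
Slot 3: Stratus pays $0.65 × 380 = $247.00
Slot 4: Novara pays $0.42 × 220 = $92.40
Total = $2051.50

Total revenue: $2051.50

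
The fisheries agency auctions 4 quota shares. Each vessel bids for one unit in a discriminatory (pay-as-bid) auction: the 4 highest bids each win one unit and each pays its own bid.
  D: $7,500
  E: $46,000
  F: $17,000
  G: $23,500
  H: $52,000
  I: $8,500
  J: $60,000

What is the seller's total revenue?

Total revenue: $181,500

Bids ranked high→low: 60,000 (J), 52,000 (H), 46,000 (E), 23,500 (G), 17,000 (F), 8,500 (I), …
The 4 highest are J, H, E, G.
Total revenue = 60,000 + 52,000 + 46,000 + 23,500 = $181,500.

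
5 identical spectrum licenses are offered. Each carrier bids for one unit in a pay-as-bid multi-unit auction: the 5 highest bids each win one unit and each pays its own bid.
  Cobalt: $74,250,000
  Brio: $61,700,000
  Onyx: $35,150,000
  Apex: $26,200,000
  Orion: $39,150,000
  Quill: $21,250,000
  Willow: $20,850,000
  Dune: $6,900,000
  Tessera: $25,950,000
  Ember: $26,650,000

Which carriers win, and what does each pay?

Cobalt $74,250,000, Brio $61,700,000, Orion $39,150,000, Onyx $35,150,000, Ember $26,650,000

Bids ranked high→low: 74,250,000 (Cobalt), 61,700,000 (Brio), 39,150,000 (Orion), 35,150,000 (Onyx), 26,650,000 (Ember), 26,200,000 (Apex), 25,950,000 (Tessera), …
Top 5: Cobalt, Brio, Orion, Onyx, Ember.
Each winner pays its own bid: Cobalt $74,250,000, Brio $61,700,000, Orion $39,150,000, Onyx $35,150,000, Ember $26,650,000.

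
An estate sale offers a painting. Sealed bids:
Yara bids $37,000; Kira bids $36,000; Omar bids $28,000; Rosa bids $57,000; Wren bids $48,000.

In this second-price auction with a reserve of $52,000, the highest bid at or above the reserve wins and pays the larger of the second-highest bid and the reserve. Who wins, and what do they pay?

Rosa pays $52,000

Sorting bids: 57,000 (Rosa) > 48,000 (Wren) > 37,000 (Yara) > 36,000 (Kira) > 28,000 (Omar)
Highest eligible bid: Rosa at $57,000.
Second-highest bid $48,000 is below the reserve $52,000, so the reserve binds → payment $52,000.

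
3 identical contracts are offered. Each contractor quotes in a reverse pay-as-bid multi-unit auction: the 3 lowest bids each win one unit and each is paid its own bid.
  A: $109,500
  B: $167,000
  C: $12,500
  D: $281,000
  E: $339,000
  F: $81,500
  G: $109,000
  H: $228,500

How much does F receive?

F is paid $81,500

Bids ranked low→high: 12,500 (C), 81,500 (F), 109,000 (G), 109,500 (A), 167,000 (B), …
The 3 lowest are C, F, G.
F wins → own bid $81,500.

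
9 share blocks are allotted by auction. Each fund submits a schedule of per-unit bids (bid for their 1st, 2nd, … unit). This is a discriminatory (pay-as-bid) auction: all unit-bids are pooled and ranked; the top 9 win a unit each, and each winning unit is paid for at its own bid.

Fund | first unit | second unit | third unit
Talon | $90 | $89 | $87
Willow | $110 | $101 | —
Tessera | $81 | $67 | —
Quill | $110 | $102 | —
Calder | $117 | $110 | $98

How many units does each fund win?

Calder 3, Quill 2, Talon 2, Willow 2

Merging the schedules and taking the best 9: 117 (Calder-1), 110 (Willow-1), 110 (Quill-1), 110 (Calder-2), 102 (Quill-2), 101 (Willow-2), 98 (Calder-3), 90 (Talon-1), 89 (Talon-2)
Next rejected bid: $87 (not a price — pay-as-bid).
Allocation: Calder 3, Quill 2, Talon 2, Willow 2.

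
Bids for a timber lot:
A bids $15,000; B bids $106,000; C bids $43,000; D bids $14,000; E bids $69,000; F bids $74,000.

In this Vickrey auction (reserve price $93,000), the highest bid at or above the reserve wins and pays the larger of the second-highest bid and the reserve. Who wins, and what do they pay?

B pays $93,000

Bids ranked: 106,000 (B) > 74,000 (F) > 69,000 (E) > 43,000 (C) > 15,000 (A) > 14,000 (D)
Highest eligible bid: B at $106,000.
max(second-highest $74,000, reserve $93,000) = $93,000.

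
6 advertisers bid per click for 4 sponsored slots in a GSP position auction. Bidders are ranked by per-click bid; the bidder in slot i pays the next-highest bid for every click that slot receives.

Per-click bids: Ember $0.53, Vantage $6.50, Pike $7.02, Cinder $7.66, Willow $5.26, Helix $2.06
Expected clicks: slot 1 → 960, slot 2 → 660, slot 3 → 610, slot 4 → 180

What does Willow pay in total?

Willow pays $370.80

Sorting advertisers: $7.66 (Cinder) > $7.02 (Pike) > $6.50 (Vantage) > $5.26 (Willow) > $2.06 (Helix) > …
Willow holds slot 4 → pays next bid $2.06 × 180 clicks = $370.80.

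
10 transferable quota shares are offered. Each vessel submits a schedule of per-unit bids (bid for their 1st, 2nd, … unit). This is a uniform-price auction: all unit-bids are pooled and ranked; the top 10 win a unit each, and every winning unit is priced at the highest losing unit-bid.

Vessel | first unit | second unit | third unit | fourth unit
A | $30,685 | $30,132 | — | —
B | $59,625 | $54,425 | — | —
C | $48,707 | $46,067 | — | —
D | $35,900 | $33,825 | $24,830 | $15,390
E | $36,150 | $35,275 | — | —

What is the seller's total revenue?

Pooled unit-bids ranked (top 10): 59,625 (B-1), 54,425 (B-2), 48,707 (C-1), 46,067 (C-2), 36,150 (E-1), 35,900 (D-1), 35,275 (E-2), 33,825 (D-2), 30,685 (A-1), 30,132 (A-2)
Highest rejected unit-bid = $24,830.
Allocation: A 2, B 2, C 2, D 2, E 2. Every unit priced at $24,830.
Revenue = 10 × 24,830 = $248,300.

Total revenue: $248,300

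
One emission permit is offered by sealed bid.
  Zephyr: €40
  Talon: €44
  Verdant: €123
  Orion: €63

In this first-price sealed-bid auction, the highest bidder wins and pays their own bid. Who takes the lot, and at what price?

Verdant pays €123

Sorting bids: 123 (Verdant) > 63 (Orion) > 44 (Talon) > 40 (Zephyr)
Verdant has the highest bid and pays exactly that: €123.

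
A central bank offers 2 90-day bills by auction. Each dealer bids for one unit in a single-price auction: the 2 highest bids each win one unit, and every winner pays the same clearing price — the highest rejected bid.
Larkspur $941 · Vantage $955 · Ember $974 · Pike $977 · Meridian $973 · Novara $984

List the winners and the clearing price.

Novara, Pike; each pays $974

Ordering the bids: 984 (Novara), 977 (Pike), 974 (Ember), 973 (Meridian), …
Top 2: Novara, Pike.
First losing bid is Ember's $974, which sets the uniform price.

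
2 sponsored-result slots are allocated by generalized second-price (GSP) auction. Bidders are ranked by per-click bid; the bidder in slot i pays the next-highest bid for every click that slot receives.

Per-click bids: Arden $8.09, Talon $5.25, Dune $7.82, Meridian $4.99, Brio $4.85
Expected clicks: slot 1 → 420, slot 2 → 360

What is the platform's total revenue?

Per-click bids in order: $8.09 (Arden) > $7.82 (Dune) > $5.25 (Talon) > …
Slot 1: Arden pays $7.82 × 420 = $3284.40
Slot 2: Dune pays $5.25 × 360 = $1890.00
Total = $5174.40

Total revenue: $5174.40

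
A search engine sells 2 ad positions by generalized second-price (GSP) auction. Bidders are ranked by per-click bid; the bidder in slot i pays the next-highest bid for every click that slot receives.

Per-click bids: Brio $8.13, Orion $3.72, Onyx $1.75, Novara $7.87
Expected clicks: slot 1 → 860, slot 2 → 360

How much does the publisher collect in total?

Per-click bids in order: $8.13 (Brio) > $7.87 (Novara) > $3.72 (Orion) > …
Slot 1: Brio pays $7.87 × 860 = $6768.20
Slot 2: Novara pays $3.72 × 360 = $1339.20
Total = $8107.40

Total revenue: $8107.40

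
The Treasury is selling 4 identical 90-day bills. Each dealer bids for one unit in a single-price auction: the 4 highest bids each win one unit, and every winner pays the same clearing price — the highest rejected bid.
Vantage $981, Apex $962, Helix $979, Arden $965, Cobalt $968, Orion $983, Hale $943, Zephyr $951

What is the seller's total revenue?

Ordering the bids: 983 (Orion), 981 (Vantage), 979 (Helix), 968 (Cobalt), 965 (Arden), 962 (Apex), …
The 4 highest are Orion, Vantage, Helix, Cobalt.
Clearing price = highest rejected bid = $965.
Total revenue = 4 × $965 = $3,860.

Total revenue: $3,860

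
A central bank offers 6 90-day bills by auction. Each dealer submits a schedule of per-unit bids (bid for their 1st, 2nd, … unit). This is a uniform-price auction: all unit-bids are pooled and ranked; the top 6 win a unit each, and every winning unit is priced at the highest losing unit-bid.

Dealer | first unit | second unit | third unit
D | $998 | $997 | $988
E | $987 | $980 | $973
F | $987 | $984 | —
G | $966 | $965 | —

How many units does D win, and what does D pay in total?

All unit-bids, highest first — top 6: 998 (D-1), 997 (D-2), 988 (D-3), 987 (E-1), 987 (F-1), 984 (F-2)
Highest rejected unit-bid = $980.
D wins 3 unit(s) at $980 each.

D: 3 units, pays $2,940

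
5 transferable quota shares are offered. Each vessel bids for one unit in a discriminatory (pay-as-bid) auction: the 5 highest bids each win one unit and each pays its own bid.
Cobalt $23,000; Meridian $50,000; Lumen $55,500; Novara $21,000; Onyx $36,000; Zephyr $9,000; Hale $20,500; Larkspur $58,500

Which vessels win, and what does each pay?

Bids ranked high→low: 58,500 (Larkspur), 55,500 (Lumen), 50,000 (Meridian), 36,000 (Onyx), 23,000 (Cobalt), 21,000 (Novara), 20,500 (Hale), …
Top 5: Larkspur, Lumen, Meridian, Onyx, Cobalt.
Each winner pays its own bid: Larkspur $58,500, Lumen $55,500, Meridian $50,000, Onyx $36,000, Cobalt $23,000.

Larkspur $58,500, Lumen $55,500, Meridian $50,000, Onyx $36,000, Cobalt $23,000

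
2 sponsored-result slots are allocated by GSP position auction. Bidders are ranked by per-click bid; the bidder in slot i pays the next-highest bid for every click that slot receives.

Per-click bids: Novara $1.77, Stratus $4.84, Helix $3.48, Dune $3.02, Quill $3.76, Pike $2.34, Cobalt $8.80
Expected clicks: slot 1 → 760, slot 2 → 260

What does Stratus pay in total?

Stratus pays $977.60

Ranked by bid: $8.80 (Cobalt) > $4.84 (Stratus) > $3.76 (Quill) > …
Stratus holds slot 2 → pays next bid $3.76 × 260 clicks = $977.60.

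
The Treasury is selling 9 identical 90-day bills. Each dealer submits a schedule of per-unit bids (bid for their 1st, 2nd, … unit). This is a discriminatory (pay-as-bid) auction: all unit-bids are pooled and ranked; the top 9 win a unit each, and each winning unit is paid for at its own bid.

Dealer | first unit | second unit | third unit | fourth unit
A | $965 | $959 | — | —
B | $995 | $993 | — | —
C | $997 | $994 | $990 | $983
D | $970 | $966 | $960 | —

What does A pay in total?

Pooled unit-bids ranked (top 9): 997 (C-1), 995 (B-1), 994 (C-2), 993 (B-2), 990 (C-3), 983 (C-4), 970 (D-1), 966 (D-2), 965 (A-1)
Next rejected bid: $960 (not a price — pay-as-bid).
A's winning unit-bids: 965 = $965.

A pays $965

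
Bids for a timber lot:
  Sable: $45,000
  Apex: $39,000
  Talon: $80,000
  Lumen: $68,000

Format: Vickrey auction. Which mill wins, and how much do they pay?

Bids ranked: 80,000 (Talon) > 68,000 (Lumen) > 45,000 (Sable) > 39,000 (Apex)
Talon wins with the highest bid; price is set by the runner-up at $68,000.

Talon pays $68,000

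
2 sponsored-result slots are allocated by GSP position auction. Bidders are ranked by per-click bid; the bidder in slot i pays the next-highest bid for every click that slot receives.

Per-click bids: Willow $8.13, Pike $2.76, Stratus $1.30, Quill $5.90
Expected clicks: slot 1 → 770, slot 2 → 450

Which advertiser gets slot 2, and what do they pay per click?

Sorting advertisers: $8.13 (Willow) > $5.90 (Quill) > $2.76 (Pike) > …
Slot 2 goes to the second-ranked bidder, Quill, who pays the next bid down: $2.76/click.

Quill; $2.76 per click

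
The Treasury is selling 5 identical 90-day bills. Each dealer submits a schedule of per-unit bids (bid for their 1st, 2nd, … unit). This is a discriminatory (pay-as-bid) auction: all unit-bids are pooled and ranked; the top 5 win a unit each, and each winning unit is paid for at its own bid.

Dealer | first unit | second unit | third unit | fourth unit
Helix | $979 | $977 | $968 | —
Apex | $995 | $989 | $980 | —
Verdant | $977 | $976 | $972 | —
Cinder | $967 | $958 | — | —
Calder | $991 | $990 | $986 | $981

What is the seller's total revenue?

All unit-bids, highest first — top 5: 995 (Apex-1), 991 (Calder-1), 990 (Calder-2), 989 (Apex-2), 986 (Calder-3)
Next rejected bid: $981 (not a price — pay-as-bid).
Each winning unit pays its own bid.
Revenue = 995 + 991 + 990 + 989 + 986 = $4,951.

Total revenue: $4,951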